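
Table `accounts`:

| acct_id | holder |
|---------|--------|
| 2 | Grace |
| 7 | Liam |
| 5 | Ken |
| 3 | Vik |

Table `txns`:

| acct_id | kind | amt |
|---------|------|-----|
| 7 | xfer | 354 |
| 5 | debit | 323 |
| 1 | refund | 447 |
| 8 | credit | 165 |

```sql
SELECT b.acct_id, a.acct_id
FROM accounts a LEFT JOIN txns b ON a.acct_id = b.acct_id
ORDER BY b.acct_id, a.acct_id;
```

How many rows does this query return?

LEFT JOIN keeps every row from `accounts`; unmatched rows get NULL for `txns`'s columns.
Matching on a.acct_id = b.acct_id.
Matched pairs: 2; unmatched a rows kept: 2.
Total: 2 matched + 2 padded = 4 rows.

4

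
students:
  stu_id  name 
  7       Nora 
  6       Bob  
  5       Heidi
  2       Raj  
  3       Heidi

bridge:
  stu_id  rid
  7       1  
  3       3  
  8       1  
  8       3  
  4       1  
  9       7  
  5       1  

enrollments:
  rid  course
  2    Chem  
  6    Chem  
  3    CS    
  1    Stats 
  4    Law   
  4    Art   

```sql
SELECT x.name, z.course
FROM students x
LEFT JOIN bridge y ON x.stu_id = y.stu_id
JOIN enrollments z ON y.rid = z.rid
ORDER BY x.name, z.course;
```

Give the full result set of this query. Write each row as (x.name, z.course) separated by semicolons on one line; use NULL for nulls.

(Heidi, CS); (Heidi, Stats); (Nora, Stats)

Joins associate left-to-right: students LEFT JOIN bridge on stu_id gives 5 intermediate row(s).
Then INNER JOIN `enrollments z` on rid: keep only rows whose y.rid appears in z.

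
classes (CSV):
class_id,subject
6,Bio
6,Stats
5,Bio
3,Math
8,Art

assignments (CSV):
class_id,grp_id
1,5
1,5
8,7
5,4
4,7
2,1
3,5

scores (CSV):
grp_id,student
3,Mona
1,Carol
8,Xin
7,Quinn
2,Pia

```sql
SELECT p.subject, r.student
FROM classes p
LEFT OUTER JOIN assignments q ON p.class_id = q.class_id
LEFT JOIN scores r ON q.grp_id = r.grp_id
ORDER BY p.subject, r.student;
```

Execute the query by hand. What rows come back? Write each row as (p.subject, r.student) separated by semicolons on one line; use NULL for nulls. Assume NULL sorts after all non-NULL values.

Evaluate left to right. First `classes p LEFT JOIN assignments q` on class_id: 5 row(s).
Then LEFT JOIN `scores r` on grp_id: each of those 5 rows is kept; rows whose q.grp_id has no match in r get NULL for r's columns.

(Art, Quinn); (Bio, NULL); (Bio, NULL); (Math, NULL); (Stats, NULL)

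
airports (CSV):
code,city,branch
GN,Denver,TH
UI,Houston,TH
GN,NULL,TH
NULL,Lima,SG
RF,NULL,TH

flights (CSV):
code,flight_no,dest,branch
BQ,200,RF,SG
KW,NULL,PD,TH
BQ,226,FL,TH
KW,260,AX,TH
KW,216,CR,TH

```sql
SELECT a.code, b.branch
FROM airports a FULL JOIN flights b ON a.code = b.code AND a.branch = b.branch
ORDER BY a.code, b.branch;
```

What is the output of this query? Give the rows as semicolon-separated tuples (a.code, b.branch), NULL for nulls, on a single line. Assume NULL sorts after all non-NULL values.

(GN, NULL); (GN, NULL); (RF, NULL); (UI, NULL); (NULL, SG); (NULL, TH); (NULL, TH); (NULL, TH); (NULL, TH); (NULL, NULL)

FULL OUTER JOIN keeps every row from both sides; unmatched rows get NULL for the other side's columns.
Matching on a.code = b.code AND a.branch = b.branch. A NULL in a compared column never satisfies the condition.
Matched pairs: 0; unmatched a rows kept: 5; unmatched b rows kept: 5.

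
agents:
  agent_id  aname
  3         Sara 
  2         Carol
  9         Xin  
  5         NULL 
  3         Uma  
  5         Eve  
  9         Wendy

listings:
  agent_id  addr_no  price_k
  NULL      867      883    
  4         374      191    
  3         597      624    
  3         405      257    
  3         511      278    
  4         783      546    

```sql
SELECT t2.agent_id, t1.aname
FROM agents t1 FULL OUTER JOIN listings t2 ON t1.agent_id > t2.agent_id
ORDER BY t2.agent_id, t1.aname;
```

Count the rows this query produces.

24

FULL OUTER JOIN keeps every row from both sides; unmatched rows get NULL for the other side's columns.
Matching on t1.agent_id > t2.agent_id. A NULL in a compared column never satisfies the condition.
- t1[0] agent_id=3 → no match; kept with NULLs on the t2 side.
- t1[1] agent_id=2 → no match; kept with NULLs on the t2 side.
- t1[2] agent_id=9 → 5 match(es) in t2 → 5 row(s).
- t1[3] agent_id=5 → 5 match(es) in t2 → 5 row(s).
- t1[4] agent_id=3 → no match; kept with NULLs on the t2 side.
- t1[5] agent_id=5 → 5 match(es) in t2 → 5 row(s).
- t1[6] agent_id=9 → 5 match(es) in t2 → 5 row(s).
- plus 1 unmatched t2 row(s), each kept with NULL t1 columns.
Total: 20 matched + 4 padded = 24 rows.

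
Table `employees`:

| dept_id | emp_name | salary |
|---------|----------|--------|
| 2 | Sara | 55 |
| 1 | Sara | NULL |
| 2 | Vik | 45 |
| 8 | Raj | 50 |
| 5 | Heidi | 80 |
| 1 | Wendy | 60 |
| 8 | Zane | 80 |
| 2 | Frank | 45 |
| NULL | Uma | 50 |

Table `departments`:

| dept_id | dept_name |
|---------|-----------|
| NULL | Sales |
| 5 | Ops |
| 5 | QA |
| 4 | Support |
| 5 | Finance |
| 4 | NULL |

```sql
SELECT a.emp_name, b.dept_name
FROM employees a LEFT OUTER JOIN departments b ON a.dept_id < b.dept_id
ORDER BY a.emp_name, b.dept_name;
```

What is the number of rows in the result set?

29

LEFT JOIN keeps every row from `employees`; unmatched rows get NULL for `departments`'s columns.
Matching on a.dept_id < b.dept_id. A NULL in a compared column never satisfies the condition.
- dept_id=2: 5 matching b row(s), so 5 row(s) emitted.
- dept_id=1: 5 matching b row(s), so 5 row(s) emitted.
- dept_id=2: 5 matching b row(s), so 5 row(s) emitted.
- dept_id=8: no b row matches, row kept with b columns NULL.
- dept_id=5: no b row matches, row kept with b columns NULL.
- dept_id=1: 5 matching b row(s), so 5 row(s) emitted.
- dept_id=8: no b row matches, row kept with b columns NULL.
- dept_id=2: 5 matching b row(s), so 5 row(s) emitted.
- dept_id=NULL: no b row matches, row kept with b columns NULL.
Total: 25 matched + 4 padded = 29 rows.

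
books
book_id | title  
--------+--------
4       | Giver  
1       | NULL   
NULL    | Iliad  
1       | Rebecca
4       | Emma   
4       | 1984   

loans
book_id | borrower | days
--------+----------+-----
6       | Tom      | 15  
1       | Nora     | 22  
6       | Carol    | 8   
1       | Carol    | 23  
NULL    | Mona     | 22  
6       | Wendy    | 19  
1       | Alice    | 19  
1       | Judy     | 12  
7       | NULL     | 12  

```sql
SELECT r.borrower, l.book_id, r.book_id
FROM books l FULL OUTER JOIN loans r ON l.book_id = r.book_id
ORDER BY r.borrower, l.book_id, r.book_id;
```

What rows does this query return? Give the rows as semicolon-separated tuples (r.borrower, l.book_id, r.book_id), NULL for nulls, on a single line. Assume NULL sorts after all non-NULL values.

(Alice, 1, 1); (Alice, 1, 1); (Carol, 1, 1); (Carol, 1, 1); (Carol, NULL, 6); (Judy, 1, 1); (Judy, 1, 1); (Mona, NULL, NULL); (Nora, 1, 1); (Nora, 1, 1); (Tom, NULL, 6); (Wendy, NULL, 6); (NULL, 4, NULL); (NULL, 4, NULL); (NULL, 4, NULL); (NULL, NULL, 7); (NULL, NULL, NULL)

FULL OUTER JOIN keeps every row from both sides; unmatched rows get NULL for the other side's columns.
Matching on l.book_id = r.book_id. A NULL in a compared column never satisfies the condition.
Matched pairs: 8; unmatched l rows kept: 4; unmatched r rows kept: 5.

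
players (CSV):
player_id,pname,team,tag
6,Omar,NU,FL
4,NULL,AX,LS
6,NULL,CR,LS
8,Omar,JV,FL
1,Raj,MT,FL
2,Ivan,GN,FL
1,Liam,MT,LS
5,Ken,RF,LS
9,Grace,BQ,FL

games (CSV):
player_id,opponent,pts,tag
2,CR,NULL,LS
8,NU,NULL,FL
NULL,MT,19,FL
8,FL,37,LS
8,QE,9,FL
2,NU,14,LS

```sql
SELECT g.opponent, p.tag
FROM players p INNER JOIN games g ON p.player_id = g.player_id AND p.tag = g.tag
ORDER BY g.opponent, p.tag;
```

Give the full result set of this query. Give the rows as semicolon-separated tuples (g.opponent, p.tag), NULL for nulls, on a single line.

INNER JOIN keeps only pairs where the ON condition holds.
Matching on p.player_id = g.player_id AND p.tag = g.tag. A NULL in a compared column never satisfies the condition.
Matched pairs: 2.

(NU, FL); (QE, FL)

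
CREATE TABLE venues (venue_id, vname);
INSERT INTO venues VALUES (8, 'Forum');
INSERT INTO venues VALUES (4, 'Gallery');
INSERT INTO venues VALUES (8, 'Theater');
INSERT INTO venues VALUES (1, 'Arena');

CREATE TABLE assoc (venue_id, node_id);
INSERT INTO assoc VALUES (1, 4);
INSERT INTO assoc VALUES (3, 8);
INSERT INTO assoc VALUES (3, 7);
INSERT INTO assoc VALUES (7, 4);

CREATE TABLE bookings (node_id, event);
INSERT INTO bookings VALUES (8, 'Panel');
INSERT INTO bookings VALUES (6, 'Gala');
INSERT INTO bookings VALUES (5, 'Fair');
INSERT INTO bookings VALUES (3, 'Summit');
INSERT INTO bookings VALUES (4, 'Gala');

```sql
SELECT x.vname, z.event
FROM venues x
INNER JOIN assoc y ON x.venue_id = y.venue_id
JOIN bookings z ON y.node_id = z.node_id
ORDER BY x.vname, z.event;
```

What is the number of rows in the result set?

1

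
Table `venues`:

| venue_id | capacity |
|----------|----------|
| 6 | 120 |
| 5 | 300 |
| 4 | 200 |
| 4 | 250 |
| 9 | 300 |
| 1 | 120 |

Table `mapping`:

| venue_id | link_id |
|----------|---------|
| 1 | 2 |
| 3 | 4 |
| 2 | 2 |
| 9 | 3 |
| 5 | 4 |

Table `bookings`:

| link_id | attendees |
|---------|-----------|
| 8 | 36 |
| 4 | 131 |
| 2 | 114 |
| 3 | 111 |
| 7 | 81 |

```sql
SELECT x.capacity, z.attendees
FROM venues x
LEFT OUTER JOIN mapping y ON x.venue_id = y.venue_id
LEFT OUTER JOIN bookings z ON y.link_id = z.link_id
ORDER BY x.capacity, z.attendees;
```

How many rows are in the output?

6

Joins associate left-to-right: venues LEFT JOIN mapping on venue_id gives 6 intermediate row(s).
Then LEFT JOIN `bookings z` on link_id: each of those 6 rows is kept; rows whose y.link_id has no match in z get NULL for z's columns.
Result: 6 row(s).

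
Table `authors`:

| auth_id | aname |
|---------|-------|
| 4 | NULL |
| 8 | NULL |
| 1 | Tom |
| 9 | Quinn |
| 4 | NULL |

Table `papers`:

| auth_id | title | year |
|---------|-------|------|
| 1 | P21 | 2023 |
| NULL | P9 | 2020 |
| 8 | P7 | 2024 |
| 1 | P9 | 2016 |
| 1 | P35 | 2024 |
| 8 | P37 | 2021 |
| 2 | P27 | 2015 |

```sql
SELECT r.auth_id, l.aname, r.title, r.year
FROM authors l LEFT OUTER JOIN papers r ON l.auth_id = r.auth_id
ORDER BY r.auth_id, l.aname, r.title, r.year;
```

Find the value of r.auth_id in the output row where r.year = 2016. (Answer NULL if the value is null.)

1

LEFT JOIN keeps every row from `authors`; unmatched rows get NULL for `papers`'s columns.
Matching on l.auth_id = r.auth_id. A NULL in a compared column never satisfies the condition.
- l row (auth_id=4): no match → kept, r columns NULL.
- l row (auth_id=8): matches 2 r row(s) → 2 output row(s).
- l row (auth_id=1): matches 3 r row(s) → 3 output row(s).
- l row (auth_id=9): no match → kept, r columns NULL.
- l row (auth_id=4): no match → kept, r columns NULL.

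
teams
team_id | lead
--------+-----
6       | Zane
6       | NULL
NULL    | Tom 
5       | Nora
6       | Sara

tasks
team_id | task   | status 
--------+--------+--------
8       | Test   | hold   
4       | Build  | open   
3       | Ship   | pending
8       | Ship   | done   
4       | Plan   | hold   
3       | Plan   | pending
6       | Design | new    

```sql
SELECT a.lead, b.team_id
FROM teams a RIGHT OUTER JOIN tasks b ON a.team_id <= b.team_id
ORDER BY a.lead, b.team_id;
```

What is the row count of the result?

16

RIGHT JOIN keeps every row from `tasks`; unmatched rows get NULL for `teams`'s columns.
Matching on a.team_id <= b.team_id. A NULL in a compared column never satisfies the condition.
- a (team_id=6) pairs with 3 row(s) of b.
- a (team_id=6) pairs with 3 row(s) of b.
- a (team_id=NULL) has no partner in b.
- a (team_id=5) pairs with 3 row(s) of b.
- a (team_id=6) pairs with 3 row(s) of b.
- 4 b row(s) had no a match → kept, a columns NULL.
Total: 12 matched + 4 padded = 16 rows.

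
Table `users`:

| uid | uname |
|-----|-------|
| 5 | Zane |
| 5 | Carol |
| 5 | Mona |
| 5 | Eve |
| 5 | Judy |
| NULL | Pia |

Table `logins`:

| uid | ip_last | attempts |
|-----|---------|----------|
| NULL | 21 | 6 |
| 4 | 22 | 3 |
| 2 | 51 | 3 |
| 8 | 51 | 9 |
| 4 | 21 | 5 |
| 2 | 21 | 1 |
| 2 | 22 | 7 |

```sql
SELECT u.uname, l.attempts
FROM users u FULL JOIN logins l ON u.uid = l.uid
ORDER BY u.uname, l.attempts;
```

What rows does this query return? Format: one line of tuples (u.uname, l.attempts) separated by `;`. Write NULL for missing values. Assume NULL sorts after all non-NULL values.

FULL OUTER JOIN keeps every row from both sides; unmatched rows get NULL for the other side's columns.
Matching on u.uid = l.uid. A NULL in a compared column never satisfies the condition.
- uid=5: no l row matches, row kept with l columns NULL.
- uid=5: no l row matches, row kept with l columns NULL.
- uid=5: no l row matches, row kept with l columns NULL.
- uid=5: no l row matches, row kept with l columns NULL.
- uid=5: no l row matches, row kept with l columns NULL.
- uid=NULL: no l row matches, row kept with l columns NULL.
- plus 7 unmatched l row(s), each kept with NULL u columns.

(Carol, NULL); (Eve, NULL); (Judy, NULL); (Mona, NULL); (Pia, NULL); (Zane, NULL); (NULL, 1); (NULL, 3); (NULL, 3); (NULL, 5); (NULL, 6); (NULL, 7); (NULL, 9)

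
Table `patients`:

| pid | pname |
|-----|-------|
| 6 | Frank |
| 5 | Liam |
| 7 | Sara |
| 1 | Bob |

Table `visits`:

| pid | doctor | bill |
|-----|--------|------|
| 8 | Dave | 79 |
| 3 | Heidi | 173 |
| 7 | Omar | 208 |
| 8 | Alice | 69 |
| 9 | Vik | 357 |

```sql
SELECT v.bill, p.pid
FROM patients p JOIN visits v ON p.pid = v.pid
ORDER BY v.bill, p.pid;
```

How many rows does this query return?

1

INNER JOIN keeps only pairs where the ON condition holds.
Matching on p.pid = v.pid.
- p (pid=6) has no partner → excluded.
- p (pid=5) has no partner → excluded.
- p (pid=7) pairs with 1 row(s) of v.
- p (pid=1) has no partner → excluded.
Total: 1 rows.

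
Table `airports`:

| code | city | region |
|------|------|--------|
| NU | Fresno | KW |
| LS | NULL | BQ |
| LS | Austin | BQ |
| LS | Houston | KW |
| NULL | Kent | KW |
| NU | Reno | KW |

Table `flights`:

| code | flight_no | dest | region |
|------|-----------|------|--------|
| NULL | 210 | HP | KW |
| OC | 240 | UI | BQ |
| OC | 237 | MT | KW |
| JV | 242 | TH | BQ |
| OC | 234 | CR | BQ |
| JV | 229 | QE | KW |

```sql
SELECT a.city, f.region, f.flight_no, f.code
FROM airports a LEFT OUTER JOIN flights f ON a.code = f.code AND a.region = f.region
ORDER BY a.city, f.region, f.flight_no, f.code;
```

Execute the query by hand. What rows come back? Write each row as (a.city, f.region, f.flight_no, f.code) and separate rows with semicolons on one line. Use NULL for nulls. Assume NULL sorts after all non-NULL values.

(Austin, NULL, NULL, NULL); (Fresno, NULL, NULL, NULL); (Houston, NULL, NULL, NULL); (Kent, NULL, NULL, NULL); (Reno, NULL, NULL, NULL); (NULL, NULL, NULL, NULL)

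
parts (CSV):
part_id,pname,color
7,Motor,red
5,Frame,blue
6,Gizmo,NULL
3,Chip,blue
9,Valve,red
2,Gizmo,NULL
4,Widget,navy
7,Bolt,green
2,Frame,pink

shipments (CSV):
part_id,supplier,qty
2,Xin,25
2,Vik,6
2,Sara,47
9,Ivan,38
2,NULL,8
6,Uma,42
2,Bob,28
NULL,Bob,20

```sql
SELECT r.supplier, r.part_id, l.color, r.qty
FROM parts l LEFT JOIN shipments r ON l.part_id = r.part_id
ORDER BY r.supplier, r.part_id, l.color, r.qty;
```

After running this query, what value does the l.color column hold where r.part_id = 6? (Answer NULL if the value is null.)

NULL

LEFT JOIN keeps every row from `parts`; unmatched rows get NULL for `shipments`'s columns.
Matching on l.part_id = r.part_id. A NULL in a compared column never satisfies the condition.
- part_id=7: no r row matches, row kept with r columns NULL.
- part_id=5: no r row matches, row kept with r columns NULL.
- part_id=6: 1 matching r row(s), so 1 row(s) emitted.
- part_id=3: no r row matches, row kept with r columns NULL.
- part_id=9: 1 matching r row(s), so 1 row(s) emitted.
- part_id=2: 5 matching r row(s), so 5 row(s) emitted.
- part_id=4: no r row matches, row kept with r columns NULL.
- part_id=7: no r row matches, row kept with r columns NULL.
- part_id=2: 5 matching r row(s), so 5 row(s) emitted.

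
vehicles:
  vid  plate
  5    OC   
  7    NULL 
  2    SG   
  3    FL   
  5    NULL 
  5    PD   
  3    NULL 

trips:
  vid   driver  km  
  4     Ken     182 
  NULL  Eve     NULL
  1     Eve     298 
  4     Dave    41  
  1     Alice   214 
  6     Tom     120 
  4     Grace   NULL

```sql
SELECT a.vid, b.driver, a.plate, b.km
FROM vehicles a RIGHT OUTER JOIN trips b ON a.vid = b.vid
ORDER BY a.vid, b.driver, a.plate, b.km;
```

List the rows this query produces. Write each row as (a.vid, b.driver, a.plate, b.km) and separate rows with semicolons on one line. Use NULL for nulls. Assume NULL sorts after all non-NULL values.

(NULL, Alice, NULL, 214); (NULL, Dave, NULL, 41); (NULL, Eve, NULL, 298); (NULL, Eve, NULL, NULL); (NULL, Grace, NULL, NULL); (NULL, Ken, NULL, 182); (NULL, Tom, NULL, 120)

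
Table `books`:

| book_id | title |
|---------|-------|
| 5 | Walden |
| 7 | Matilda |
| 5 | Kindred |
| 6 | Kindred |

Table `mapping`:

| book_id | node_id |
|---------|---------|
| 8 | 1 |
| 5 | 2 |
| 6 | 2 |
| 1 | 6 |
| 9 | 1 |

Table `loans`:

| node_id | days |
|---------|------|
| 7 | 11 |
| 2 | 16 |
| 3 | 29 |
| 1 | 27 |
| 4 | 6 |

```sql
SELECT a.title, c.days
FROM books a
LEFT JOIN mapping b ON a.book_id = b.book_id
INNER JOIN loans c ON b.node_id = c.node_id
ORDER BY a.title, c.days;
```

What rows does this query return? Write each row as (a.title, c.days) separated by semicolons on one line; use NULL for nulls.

Joins associate left-to-right: books LEFT JOIN mapping on book_id gives 4 intermediate row(s).
Then INNER JOIN `loans c` on node_id: keep only rows whose b.node_id appears in c.

(Kindred, 16); (Kindred, 16); (Walden, 16)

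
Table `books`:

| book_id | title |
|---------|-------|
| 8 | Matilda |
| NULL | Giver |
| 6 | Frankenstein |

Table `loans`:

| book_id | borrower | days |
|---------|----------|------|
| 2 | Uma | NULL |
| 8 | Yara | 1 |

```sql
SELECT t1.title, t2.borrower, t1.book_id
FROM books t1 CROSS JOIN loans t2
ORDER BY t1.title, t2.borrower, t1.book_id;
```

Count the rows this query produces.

6

CROSS JOIN pairs every row of `books` with every row of `loans`: 3 × 2 = 6 rows.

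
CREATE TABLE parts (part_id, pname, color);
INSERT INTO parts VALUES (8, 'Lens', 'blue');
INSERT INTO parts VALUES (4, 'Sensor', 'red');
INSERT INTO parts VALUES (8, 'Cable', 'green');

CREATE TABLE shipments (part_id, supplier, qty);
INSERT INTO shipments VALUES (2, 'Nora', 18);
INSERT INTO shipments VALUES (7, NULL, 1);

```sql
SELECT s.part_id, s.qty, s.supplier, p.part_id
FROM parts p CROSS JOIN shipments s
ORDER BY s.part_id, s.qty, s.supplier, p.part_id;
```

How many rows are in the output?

CROSS JOIN pairs every row of `parts` with every row of `shipments`: 3 × 2 = 6 rows.

6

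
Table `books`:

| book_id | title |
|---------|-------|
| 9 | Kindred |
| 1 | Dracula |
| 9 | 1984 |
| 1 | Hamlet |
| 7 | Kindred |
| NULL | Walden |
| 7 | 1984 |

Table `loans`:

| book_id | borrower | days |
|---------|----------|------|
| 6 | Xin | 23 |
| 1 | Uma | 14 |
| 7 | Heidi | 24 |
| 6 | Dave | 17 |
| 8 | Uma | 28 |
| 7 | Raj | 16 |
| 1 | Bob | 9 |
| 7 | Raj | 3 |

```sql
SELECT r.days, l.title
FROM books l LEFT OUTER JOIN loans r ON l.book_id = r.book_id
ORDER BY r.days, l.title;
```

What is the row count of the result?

LEFT JOIN keeps every row from `books`; unmatched rows get NULL for `loans`'s columns.
Matching on l.book_id = r.book_id. A NULL in a compared column never satisfies the condition.
- l row (book_id=9): no match → kept, r columns NULL.
- l row (book_id=1): matches 2 r row(s) → 2 output row(s).
- l row (book_id=9): no match → kept, r columns NULL.
- l row (book_id=1): matches 2 r row(s) → 2 output row(s).
- l row (book_id=7): matches 3 r row(s) → 3 output row(s).
- l row (book_id=NULL): no match → kept, r columns NULL.
- l row (book_id=7): matches 3 r row(s) → 3 output row(s).
Total: 10 matched + 3 padded = 13 rows.

13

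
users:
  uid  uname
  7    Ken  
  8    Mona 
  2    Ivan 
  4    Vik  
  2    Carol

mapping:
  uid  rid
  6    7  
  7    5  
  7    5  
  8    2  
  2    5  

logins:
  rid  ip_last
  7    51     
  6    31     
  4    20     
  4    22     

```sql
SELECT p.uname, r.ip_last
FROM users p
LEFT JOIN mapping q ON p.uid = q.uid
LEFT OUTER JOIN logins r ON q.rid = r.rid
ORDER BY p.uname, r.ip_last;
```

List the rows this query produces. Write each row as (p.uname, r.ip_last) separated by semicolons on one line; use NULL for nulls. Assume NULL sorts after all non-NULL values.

(Carol, NULL); (Ivan, NULL); (Ken, NULL); (Ken, NULL); (Mona, NULL); (Vik, NULL)

Step 1 — p LEFT JOIN q on uid → 6 row(s).
Then LEFT JOIN `logins r` on rid: each of those 6 rows is kept; rows whose q.rid has no match in r get NULL for r's columns.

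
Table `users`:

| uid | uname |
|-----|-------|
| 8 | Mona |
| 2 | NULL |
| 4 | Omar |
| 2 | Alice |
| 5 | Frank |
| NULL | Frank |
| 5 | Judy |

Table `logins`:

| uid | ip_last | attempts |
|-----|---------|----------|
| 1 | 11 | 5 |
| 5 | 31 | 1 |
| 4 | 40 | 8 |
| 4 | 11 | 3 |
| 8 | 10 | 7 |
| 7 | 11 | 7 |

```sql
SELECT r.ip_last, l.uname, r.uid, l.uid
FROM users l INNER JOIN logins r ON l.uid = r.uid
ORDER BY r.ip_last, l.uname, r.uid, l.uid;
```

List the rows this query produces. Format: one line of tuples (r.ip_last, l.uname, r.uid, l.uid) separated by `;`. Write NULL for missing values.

(10, Mona, 8, 8); (11, Omar, 4, 4); (31, Frank, 5, 5); (31, Judy, 5, 5); (40, Omar, 4, 4)

INNER JOIN keeps only pairs where the ON condition holds.
Matching on l.uid = r.uid. A NULL in a compared column never satisfies the condition.
- l row (uid=8): matches 1 r row(s) → 1 output row(s).
- l row (uid=2): no match → dropped.
- l row (uid=4): matches 2 r row(s) → 2 output row(s).
- l row (uid=2): no match → dropped.
- l row (uid=5): matches 1 r row(s) → 1 output row(s).
- l row (uid=NULL): no match → dropped.
- l row (uid=5): matches 1 r row(s) → 1 output row(s).
After projecting and ordering:
r.ip_last | l.uname | r.uid | l.uid
10 | Mona | 8 | 8
11 | Omar | 4 | 4
31 | Frank | 5 | 5
31 | Judy | 5 | 5
40 | Omar | 4 | 4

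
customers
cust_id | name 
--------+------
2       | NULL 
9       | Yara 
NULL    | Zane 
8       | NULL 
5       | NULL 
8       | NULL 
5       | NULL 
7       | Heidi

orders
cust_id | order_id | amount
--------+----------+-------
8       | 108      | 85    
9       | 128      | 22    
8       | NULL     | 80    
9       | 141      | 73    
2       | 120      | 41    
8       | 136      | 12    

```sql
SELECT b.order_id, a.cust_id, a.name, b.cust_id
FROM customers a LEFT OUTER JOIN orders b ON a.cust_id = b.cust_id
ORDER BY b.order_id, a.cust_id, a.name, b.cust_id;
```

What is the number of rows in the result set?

LEFT JOIN keeps every row from `customers`; unmatched rows get NULL for `orders`'s columns.
Matching on a.cust_id = b.cust_id. A NULL in a compared column never satisfies the condition.
- cust_id=2: 1 matching b row(s), so 1 row(s) emitted.
- cust_id=9: 2 matching b row(s), so 2 row(s) emitted.
- cust_id=NULL: no b row matches, row kept with b columns NULL.
- cust_id=8: 3 matching b row(s), so 3 row(s) emitted.
- cust_id=5: no b row matches, row kept with b columns NULL.
- cust_id=8: 3 matching b row(s), so 3 row(s) emitted.
- cust_id=5: no b row matches, row kept with b columns NULL.
- cust_id=7: no b row matches, row kept with b columns NULL.
Total: 9 matched + 4 padded = 13 rows.

13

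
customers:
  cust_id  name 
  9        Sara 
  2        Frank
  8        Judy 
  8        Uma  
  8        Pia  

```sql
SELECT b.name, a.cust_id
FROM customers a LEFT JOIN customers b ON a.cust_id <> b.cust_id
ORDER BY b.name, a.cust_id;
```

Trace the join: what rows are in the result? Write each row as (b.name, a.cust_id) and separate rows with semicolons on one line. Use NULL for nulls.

LEFT JOIN keeps every row from `customers a`; unmatched rows get NULL for `customers b`'s columns.
Matching on a.cust_id <> b.cust_id.
- a[0] cust_id=9 → 4 match(es) in b → 4 row(s).
- a[1] cust_id=2 → 4 match(es) in b → 4 row(s).
- a[2] cust_id=8 → 2 match(es) in b → 2 row(s).
- a[3] cust_id=8 → 2 match(es) in b → 2 row(s).
- a[4] cust_id=8 → 2 match(es) in b → 2 row(s).

(Frank, 8); (Frank, 8); (Frank, 8); (Frank, 9); (Judy, 2); (Judy, 9); (Pia, 2); (Pia, 9); (Sara, 2); (Sara, 8); (Sara, 8); (Sara, 8); (Uma, 2); (Uma, 9)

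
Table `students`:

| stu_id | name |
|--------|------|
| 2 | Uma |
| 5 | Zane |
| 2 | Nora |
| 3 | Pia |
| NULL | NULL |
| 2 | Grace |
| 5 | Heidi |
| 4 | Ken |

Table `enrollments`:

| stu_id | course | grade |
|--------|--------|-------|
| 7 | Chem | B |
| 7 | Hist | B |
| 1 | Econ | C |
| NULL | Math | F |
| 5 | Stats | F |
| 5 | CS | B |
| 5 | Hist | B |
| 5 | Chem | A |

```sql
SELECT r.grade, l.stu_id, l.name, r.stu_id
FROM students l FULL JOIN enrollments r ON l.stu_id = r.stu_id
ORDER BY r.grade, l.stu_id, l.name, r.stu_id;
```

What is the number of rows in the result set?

18

FULL OUTER JOIN keeps every row from both sides; unmatched rows get NULL for the other side's columns.
Matching on l.stu_id = r.stu_id. A NULL in a compared column never satisfies the condition.
Matched pairs: 8; unmatched l rows kept: 6; unmatched r rows kept: 4.
Total: 8 matched + 10 padded = 18 rows.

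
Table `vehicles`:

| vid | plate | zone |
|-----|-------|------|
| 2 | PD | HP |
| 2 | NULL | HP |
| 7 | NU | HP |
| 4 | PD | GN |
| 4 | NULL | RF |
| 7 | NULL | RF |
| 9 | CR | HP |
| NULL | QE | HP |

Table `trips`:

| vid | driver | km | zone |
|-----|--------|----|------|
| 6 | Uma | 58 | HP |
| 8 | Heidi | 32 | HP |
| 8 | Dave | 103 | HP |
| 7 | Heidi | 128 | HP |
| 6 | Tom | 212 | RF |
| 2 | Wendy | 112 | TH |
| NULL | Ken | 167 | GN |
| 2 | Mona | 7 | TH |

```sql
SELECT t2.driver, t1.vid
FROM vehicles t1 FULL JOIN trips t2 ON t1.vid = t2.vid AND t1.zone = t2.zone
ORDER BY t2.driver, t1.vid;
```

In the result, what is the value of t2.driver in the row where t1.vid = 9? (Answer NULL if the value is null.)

FULL OUTER JOIN keeps every row from both sides; unmatched rows get NULL for the other side's columns.
Matching on t1.vid = t2.vid AND t1.zone = t2.zone. A NULL in a compared column never satisfies the condition.
- vid=2, zone=HP: no t2 row matches, row kept with t2 columns NULL.
- vid=2, zone=HP: no t2 row matches, row kept with t2 columns NULL.
- vid=7, zone=HP: 1 matching t2 row(s), so 1 row(s) emitted.
- vid=4, zone=GN: no t2 row matches, row kept with t2 columns NULL.
- vid=4, zone=RF: no t2 row matches, row kept with t2 columns NULL.
- vid=7, zone=RF: no t2 row matches, row kept with t2 columns NULL.
- vid=9, zone=HP: no t2 row matches, row kept with t2 columns NULL.
- vid=NULL, zone=HP: no t2 row matches, row kept with t2 columns NULL.
- 7 row(s) from t2 found no t1 partner → padded with NULL.

NULL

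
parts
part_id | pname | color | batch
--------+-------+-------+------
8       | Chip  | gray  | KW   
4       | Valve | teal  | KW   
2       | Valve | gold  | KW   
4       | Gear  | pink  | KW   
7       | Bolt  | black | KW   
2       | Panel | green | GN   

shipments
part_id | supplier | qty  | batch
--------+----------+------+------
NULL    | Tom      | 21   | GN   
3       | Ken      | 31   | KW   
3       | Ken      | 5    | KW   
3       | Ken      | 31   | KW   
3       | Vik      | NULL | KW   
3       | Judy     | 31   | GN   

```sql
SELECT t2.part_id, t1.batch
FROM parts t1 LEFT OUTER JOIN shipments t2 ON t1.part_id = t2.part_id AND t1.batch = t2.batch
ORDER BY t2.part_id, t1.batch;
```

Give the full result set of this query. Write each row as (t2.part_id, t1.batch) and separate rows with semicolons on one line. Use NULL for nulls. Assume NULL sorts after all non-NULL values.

LEFT JOIN keeps every row from `parts`; unmatched rows get NULL for `shipments`'s columns.
Matching on t1.part_id = t2.part_id AND t1.batch = t2.batch. A NULL in a compared column never satisfies the condition.
- t1 row (part_id=8, batch=KW): no match → kept, t2 columns NULL.
- t1 row (part_id=4, batch=KW): no match → kept, t2 columns NULL.
- t1 row (part_id=2, batch=KW): no match → kept, t2 columns NULL.
- t1 row (part_id=4, batch=KW): no match → kept, t2 columns NULL.
- t1 row (part_id=7, batch=KW): no match → kept, t2 columns NULL.
- t1 row (part_id=2, batch=GN): no match → kept, t2 columns NULL.
After projecting and ordering:
t2.part_id | t1.batch
NULL | GN
NULL | KW
NULL | KW
NULL | KW
NULL | KW
NULL | KW

(NULL, GN); (NULL, KW); (NULL, KW); (NULL, KW); (NULL, KW); (NULL, KW)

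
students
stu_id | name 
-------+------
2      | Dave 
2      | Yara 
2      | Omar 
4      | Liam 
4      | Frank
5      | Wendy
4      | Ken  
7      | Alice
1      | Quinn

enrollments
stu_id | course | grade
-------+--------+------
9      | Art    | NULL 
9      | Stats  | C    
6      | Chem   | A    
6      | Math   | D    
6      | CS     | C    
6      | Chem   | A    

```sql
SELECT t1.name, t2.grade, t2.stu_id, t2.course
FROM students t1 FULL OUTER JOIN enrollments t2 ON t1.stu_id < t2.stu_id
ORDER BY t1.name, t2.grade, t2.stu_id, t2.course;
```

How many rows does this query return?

50

FULL OUTER JOIN keeps every row from both sides; unmatched rows get NULL for the other side's columns.
Matching on t1.stu_id < t2.stu_id.
Matched pairs: 50; unmatched t1 rows kept: 0; unmatched t2 rows kept: 0.
Total: 50 rows.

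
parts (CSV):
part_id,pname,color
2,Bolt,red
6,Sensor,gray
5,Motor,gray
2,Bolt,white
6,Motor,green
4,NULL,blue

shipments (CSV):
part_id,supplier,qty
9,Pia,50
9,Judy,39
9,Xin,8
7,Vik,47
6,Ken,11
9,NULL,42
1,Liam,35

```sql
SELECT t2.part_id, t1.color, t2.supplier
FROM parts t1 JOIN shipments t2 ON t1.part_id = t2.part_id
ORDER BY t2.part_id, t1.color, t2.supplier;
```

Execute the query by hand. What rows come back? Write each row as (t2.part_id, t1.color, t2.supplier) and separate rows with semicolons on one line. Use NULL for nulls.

(6, gray, Ken); (6, green, Ken)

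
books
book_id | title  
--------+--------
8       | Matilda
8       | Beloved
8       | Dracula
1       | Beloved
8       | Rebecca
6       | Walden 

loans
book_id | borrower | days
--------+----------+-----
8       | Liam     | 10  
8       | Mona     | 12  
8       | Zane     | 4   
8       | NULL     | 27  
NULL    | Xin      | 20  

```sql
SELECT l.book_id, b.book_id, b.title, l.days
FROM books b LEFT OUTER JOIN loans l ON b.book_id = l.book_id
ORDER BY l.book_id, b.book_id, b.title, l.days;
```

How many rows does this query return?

LEFT JOIN keeps every row from `books`; unmatched rows get NULL for `loans`'s columns.
Matching on b.book_id = l.book_id. A NULL in a compared column never satisfies the condition.
- b[0] book_id=8 → 4 match(es) in l → 4 row(s).
- b[1] book_id=8 → 4 match(es) in l → 4 row(s).
- b[2] book_id=8 → 4 match(es) in l → 4 row(s).
- b[3] book_id=1 → no match; kept with NULLs on the l side.
- b[4] book_id=8 → 4 match(es) in l → 4 row(s).
- b[5] book_id=6 → no match; kept with NULLs on the l side.
Total: 16 matched + 2 padded = 18 rows.

18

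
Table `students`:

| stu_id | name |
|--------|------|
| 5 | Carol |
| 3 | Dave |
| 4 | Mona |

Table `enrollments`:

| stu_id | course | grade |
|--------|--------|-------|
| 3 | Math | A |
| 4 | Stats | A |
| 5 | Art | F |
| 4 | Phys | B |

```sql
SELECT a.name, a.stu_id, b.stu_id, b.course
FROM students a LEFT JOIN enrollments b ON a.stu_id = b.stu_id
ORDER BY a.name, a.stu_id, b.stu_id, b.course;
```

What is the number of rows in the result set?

LEFT JOIN keeps every row from `students`; unmatched rows get NULL for `enrollments`'s columns.
Matching on a.stu_id = b.stu_id.
- a row (stu_id=5): matches 1 b row(s) → 1 output row(s).
- a row (stu_id=3): matches 1 b row(s) → 1 output row(s).
- a row (stu_id=4): matches 2 b row(s) → 2 output row(s).
Total: 4 rows.

4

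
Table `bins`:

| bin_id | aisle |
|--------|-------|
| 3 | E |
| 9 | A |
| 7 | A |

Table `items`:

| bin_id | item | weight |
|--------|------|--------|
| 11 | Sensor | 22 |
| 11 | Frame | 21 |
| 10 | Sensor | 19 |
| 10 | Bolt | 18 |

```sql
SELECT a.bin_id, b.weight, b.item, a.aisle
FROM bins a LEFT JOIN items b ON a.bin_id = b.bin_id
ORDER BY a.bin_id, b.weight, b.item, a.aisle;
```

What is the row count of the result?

LEFT JOIN keeps every row from `bins`; unmatched rows get NULL for `items`'s columns.
Matching on a.bin_id = b.bin_id.
- a[0] bin_id=3 → no match; kept with NULLs on the b side.
- a[1] bin_id=9 → no match; kept with NULLs on the b side.
- a[2] bin_id=7 → no match; kept with NULLs on the b side.
Total: 0 matched + 3 padded = 3 rows.

3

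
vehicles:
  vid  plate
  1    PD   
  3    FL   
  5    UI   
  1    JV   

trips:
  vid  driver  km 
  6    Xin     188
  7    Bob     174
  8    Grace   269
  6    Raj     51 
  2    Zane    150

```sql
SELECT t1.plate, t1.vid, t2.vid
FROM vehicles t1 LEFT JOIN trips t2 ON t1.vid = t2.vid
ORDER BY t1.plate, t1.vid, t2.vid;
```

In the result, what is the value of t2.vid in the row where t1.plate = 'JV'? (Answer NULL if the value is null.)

LEFT JOIN keeps every row from `vehicles`; unmatched rows get NULL for `trips`'s columns.
Matching on t1.vid = t2.vid.
Matched pairs: 0; unmatched t1 rows kept: 4.

NULL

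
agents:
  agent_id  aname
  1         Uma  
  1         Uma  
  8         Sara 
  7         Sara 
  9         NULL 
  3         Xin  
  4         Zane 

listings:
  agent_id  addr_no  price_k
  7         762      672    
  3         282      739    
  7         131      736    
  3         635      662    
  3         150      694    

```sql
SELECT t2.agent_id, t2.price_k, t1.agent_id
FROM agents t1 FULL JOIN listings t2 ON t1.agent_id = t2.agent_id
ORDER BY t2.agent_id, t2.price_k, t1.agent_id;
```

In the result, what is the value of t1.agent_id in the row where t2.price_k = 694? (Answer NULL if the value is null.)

3

FULL OUTER JOIN keeps every row from both sides; unmatched rows get NULL for the other side's columns.
Matching on t1.agent_id = t2.agent_id.
- t1[0] agent_id=1 → no match; kept with NULLs on the t2 side.
- t1[1] agent_id=1 → no match; kept with NULLs on the t2 side.
- t1[2] agent_id=8 → no match; kept with NULLs on the t2 side.
- t1[3] agent_id=7 → 2 match(es) in t2 → 2 row(s).
- t1[4] agent_id=9 → no match; kept with NULLs on the t2 side.
- t1[5] agent_id=3 → 3 match(es) in t2 → 3 row(s).
- t1[6] agent_id=4 → no match; kept with NULLs on the t2 side.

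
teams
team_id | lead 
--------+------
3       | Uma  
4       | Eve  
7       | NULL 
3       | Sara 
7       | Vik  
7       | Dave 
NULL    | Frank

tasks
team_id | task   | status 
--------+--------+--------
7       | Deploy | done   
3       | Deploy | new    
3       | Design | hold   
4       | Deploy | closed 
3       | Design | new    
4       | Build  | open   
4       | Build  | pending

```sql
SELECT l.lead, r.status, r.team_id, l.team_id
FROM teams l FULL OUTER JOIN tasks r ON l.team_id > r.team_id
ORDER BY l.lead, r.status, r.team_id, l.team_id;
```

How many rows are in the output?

25

FULL OUTER JOIN keeps every row from both sides; unmatched rows get NULL for the other side's columns.
Matching on l.team_id > r.team_id. A NULL in a compared column never satisfies the condition.
Matched pairs: 21; unmatched l rows kept: 3; unmatched r rows kept: 1.
Total: 21 matched + 4 padded = 25 rows.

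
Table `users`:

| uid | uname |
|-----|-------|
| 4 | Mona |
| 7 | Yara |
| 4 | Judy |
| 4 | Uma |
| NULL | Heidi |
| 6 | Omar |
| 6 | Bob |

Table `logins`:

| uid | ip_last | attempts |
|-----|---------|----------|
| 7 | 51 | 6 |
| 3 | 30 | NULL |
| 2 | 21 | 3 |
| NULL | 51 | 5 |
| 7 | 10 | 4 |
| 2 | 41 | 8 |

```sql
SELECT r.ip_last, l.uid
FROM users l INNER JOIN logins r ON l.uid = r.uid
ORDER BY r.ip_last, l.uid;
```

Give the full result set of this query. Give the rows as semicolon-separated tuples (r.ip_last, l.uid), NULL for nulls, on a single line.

(10, 7); (51, 7)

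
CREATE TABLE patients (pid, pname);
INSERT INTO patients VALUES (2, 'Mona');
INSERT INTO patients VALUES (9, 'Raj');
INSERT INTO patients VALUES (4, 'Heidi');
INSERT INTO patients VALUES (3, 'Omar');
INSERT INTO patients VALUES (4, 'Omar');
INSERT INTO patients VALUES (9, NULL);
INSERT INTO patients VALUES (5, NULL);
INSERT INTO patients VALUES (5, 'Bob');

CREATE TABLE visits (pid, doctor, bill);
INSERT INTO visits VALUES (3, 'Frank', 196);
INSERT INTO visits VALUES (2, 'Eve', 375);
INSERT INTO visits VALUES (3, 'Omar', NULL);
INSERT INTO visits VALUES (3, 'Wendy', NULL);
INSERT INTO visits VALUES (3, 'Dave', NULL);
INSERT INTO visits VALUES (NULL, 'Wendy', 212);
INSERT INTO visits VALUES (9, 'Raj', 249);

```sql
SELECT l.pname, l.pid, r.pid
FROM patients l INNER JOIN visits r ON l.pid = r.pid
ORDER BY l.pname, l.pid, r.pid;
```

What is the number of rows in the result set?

7

INNER JOIN keeps only pairs where the ON condition holds.
Matching on l.pid = r.pid. A NULL in a compared column never satisfies the condition.
- l (pid=2) pairs with 1 row(s) of r.
- l (pid=9) pairs with 1 row(s) of r.
- l (pid=4) has no partner → excluded.
- l (pid=3) pairs with 4 row(s) of r.
- l (pid=4) has no partner → excluded.
- l (pid=9) pairs with 1 row(s) of r.
- l (pid=5) has no partner → excluded.
- l (pid=5) has no partner → excluded.
Total: 7 rows.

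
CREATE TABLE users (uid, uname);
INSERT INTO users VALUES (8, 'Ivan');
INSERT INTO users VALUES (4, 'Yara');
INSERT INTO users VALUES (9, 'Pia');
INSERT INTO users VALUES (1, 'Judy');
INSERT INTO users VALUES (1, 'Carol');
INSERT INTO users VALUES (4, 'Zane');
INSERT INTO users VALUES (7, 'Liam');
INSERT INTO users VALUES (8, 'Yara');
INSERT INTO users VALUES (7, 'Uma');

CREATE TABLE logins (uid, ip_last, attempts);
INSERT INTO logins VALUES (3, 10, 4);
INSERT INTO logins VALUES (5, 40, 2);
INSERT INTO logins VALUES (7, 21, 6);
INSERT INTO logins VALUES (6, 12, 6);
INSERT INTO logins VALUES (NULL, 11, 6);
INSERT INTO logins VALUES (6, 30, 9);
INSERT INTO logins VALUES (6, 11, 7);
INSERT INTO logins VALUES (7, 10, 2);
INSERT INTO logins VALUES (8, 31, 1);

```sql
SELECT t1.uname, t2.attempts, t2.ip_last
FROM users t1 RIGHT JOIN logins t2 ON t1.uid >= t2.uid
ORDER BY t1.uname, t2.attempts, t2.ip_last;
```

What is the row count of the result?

41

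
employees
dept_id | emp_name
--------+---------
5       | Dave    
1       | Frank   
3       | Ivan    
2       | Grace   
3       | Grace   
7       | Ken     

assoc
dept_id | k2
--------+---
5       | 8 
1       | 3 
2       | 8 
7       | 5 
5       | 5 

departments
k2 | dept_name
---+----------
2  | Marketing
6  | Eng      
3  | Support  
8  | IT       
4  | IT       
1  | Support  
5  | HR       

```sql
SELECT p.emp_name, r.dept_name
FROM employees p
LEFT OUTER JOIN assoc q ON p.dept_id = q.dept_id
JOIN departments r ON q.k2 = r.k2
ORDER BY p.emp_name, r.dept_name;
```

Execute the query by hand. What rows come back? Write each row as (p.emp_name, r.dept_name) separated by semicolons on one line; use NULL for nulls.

Step 1 — p LEFT JOIN q on dept_id → 7 row(s).
Then INNER JOIN `departments r` on k2: keep only rows whose q.k2 appears in r.

(Dave, HR); (Dave, IT); (Frank, Support); (Grace, IT); (Ken, HR)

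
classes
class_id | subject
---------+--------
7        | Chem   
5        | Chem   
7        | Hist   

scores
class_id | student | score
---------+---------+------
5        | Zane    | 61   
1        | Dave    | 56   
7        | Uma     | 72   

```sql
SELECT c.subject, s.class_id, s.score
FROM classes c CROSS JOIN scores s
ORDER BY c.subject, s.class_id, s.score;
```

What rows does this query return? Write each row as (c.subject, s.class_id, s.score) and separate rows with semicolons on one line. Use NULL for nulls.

(Chem, 1, 56); (Chem, 1, 56); (Chem, 5, 61); (Chem, 5, 61); (Chem, 7, 72); (Chem, 7, 72); (Hist, 1, 56); (Hist, 5, 61); (Hist, 7, 72)

CROSS JOIN pairs every row of `classes` with every row of `scores`: 3 × 3 = 9 rows.
After projecting and ordering:
c.subject | s.class_id | s.score
Chem | 1 | 56
Chem | 1 | 56
Chem | 5 | 61
Chem | 5 | 61
Chem | 7 | 72
Chem | 7 | 72
Hist | 1 | 56
Hist | 5 | 61
Hist | 7 | 72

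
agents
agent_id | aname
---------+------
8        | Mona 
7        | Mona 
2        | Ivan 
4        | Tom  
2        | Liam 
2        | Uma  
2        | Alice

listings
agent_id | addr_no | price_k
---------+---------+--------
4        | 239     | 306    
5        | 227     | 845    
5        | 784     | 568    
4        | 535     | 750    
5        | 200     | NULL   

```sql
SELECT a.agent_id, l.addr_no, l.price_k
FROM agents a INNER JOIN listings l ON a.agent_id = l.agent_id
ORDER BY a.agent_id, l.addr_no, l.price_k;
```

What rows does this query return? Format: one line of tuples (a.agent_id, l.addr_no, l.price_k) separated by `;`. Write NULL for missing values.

(4, 239, 306); (4, 535, 750)

INNER JOIN keeps only pairs where the ON condition holds.
Matching on a.agent_id = l.agent_id.
- a (agent_id=8) has no partner → excluded.
- a (agent_id=7) has no partner → excluded.
- a (agent_id=2) has no partner → excluded.
- a (agent_id=4) pairs with 2 row(s) of l.
- a (agent_id=2) has no partner → excluded.
- a (agent_id=2) has no partner → excluded.
- a (agent_id=2) has no partner → excluded.
After projecting and ordering:
a.agent_id | l.addr_no | l.price_k
4 | 239 | 306
4 | 535 | 750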